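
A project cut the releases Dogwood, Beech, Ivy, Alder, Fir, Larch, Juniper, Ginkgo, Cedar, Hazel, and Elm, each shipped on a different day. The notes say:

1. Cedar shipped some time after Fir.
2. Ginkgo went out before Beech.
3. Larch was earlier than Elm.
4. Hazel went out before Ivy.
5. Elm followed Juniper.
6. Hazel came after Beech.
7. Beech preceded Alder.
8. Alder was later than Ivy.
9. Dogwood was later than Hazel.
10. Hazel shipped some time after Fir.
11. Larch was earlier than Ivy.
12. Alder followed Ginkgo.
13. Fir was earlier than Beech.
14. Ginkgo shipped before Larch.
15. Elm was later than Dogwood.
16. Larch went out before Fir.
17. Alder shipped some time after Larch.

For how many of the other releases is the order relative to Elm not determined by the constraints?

Forced before Elm: Beech, Dogwood, Fir, Ginkgo, Hazel, Juniper, and Larch.
That leaves Alder, Cedar, and Ivy with no forced order relative to Elm — 3.

3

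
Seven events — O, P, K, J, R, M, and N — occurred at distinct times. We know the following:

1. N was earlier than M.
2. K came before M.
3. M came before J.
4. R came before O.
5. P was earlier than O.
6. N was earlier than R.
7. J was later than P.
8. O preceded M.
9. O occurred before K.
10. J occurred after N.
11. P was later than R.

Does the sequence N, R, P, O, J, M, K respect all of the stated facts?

no

The constraints require M before J, but in the proposed sequence J appears ahead of M. That one violation is enough.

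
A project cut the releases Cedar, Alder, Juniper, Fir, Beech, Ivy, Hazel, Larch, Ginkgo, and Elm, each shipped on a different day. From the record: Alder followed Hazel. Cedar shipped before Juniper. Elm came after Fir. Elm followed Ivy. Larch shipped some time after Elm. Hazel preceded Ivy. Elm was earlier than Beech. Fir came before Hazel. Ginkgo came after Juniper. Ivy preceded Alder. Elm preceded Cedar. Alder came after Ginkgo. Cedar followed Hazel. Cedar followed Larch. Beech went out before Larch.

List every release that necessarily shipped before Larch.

Beech, Elm, Fir, Hazel, Ivy

Directly stated before Larch: Beech and Elm.
Fir reaches Larch via Fir → Elm → Larch.
Hazel reaches Larch via Hazel → Ivy → Elm → Larch.
Ivy reaches Larch via Ivy → Elm → Larch.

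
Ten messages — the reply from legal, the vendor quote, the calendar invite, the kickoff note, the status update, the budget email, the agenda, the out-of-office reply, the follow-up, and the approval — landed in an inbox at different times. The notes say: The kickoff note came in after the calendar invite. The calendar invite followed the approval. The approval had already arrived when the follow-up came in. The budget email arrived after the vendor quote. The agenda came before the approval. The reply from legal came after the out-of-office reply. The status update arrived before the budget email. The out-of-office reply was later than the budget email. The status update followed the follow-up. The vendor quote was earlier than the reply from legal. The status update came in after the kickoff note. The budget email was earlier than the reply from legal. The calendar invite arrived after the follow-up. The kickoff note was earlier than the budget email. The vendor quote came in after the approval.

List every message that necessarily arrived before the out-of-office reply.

Directly stated before the out-of-office reply: the budget email.
The agenda reaches the out-of-office reply via the agenda → the approval → the vendor quote → the budget email → the out-of-office reply.
The approval reaches the out-of-office reply via the approval → the vendor quote → the budget email → the out-of-office reply.
The calendar invite reaches the out-of-office reply via the calendar invite → the kickoff note → the budget email → the out-of-office reply.
Likewise the follow-up, the kickoff note, the status update, and the vendor quote each reach the out-of-office reply by chaining the stated constraints.
No chain forces the reply from legal ahead of the out-of-office reply.

the agenda, the approval, the budget email, the calendar invite, the follow-up, the kickoff note, the status update, the vendor quote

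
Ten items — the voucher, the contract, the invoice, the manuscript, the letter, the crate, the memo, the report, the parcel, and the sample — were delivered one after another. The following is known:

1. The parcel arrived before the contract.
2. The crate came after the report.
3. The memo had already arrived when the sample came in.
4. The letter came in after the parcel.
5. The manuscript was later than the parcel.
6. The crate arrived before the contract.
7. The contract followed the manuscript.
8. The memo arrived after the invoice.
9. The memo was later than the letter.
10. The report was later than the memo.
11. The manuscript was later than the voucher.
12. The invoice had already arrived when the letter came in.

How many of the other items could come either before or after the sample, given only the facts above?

5

Forced before the sample: the invoice, the letter, the memo, and the parcel.
That leaves the contract, the crate, the manuscript, the report, and the voucher with no forced order relative to the sample — 5.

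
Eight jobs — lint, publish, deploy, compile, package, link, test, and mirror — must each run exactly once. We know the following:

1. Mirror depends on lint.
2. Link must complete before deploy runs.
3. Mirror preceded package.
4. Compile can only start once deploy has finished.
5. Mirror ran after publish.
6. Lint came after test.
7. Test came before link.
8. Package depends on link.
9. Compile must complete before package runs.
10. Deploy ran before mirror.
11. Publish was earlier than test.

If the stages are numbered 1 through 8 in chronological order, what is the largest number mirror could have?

Mirror must come before package — 1 stage forced after it.
Everything else can be placed before mirror in some valid order, so mirror can sit as late as position 8 − 1 = 7.

7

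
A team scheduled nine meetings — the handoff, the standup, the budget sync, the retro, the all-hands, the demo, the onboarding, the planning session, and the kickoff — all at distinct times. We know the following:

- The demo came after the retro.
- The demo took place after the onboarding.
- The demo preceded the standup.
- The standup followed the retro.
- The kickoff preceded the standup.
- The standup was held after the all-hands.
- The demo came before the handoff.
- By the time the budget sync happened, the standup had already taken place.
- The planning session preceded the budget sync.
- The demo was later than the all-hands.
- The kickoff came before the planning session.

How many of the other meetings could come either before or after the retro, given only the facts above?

Forced after the retro: the budget sync, the demo, the handoff, and the standup.
That leaves the all-hands, the kickoff, the onboarding, and the planning session with no forced order relative to the retro — 4.

4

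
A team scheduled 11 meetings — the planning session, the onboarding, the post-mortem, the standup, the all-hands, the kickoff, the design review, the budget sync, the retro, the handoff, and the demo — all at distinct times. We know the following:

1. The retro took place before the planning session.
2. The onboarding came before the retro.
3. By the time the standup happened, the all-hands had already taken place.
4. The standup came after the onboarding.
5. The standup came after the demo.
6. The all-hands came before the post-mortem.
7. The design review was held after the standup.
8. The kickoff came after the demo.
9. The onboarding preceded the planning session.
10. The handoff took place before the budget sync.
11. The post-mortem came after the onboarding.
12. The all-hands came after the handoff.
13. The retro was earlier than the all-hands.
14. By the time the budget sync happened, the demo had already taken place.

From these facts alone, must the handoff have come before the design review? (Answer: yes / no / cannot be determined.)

yes

Chain the constraints: the handoff → the all-hands → the standup → the design review. Each link is directly stated, so the handoff comes before the design review.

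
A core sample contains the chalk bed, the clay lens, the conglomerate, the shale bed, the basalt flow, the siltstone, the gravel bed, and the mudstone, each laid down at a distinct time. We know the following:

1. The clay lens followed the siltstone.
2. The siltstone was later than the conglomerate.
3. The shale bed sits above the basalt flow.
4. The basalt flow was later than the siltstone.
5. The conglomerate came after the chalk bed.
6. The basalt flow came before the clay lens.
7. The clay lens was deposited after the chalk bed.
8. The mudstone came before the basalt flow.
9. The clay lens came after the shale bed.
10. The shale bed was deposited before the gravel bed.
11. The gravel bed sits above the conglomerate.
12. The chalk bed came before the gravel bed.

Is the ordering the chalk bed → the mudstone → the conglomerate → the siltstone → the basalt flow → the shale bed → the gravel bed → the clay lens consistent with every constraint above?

yes

Check each stated constraint against the proposed order — e.g. the chalk bed is ahead of the gravel bed; the chalk bed is ahead of the clay lens. Every pair is in the required order; nothing is violated.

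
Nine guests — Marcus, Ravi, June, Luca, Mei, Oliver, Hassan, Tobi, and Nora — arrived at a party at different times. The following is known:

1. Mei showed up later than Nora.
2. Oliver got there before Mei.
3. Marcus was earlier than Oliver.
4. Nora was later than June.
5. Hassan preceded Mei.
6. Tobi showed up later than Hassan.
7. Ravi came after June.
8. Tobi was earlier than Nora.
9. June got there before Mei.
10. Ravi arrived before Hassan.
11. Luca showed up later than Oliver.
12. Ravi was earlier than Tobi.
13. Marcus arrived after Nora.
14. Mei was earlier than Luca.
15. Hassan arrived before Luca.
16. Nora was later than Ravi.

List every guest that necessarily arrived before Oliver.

Directly stated before Oliver: Marcus.
Hassan reaches Oliver via Hassan → Tobi → Nora → Marcus → Oliver.
June reaches Oliver via June → Nora → Marcus → Oliver.
Nora reaches Oliver via Nora → Marcus → Oliver.
Likewise Ravi and Tobi each reach Oliver by chaining the stated constraints.

Hassan, June, Marcus, Nora, Ravi, Tobi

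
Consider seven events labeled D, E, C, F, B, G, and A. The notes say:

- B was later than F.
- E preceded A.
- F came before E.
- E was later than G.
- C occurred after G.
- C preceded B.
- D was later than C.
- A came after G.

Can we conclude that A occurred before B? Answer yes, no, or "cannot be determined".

cannot be determined

No chain of stated constraints runs from A to B, and none runs from B to A either.
So the relative order of A and B is not fixed by the given facts.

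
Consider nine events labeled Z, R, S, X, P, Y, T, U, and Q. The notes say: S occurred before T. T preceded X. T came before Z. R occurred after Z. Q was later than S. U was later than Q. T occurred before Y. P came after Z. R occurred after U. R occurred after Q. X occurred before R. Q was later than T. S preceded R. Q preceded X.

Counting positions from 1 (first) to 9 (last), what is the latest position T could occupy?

T must come before P, Q, R, U, X, Y, and Z — 7 events forced after it.
Everything else can be placed before T in some valid order, so T can sit as late as position 9 − 7 = 2.

2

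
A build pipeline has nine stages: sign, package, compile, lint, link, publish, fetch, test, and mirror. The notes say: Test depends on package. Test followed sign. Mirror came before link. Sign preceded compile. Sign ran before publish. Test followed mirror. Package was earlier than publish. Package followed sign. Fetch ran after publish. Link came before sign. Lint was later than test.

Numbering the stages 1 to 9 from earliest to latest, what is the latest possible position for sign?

Sign must come before compile, fetch, lint, package, publish, and test — 6 stages forced after it.
Everything else can be placed before sign in some valid order, so sign can sit as late as position 9 − 6 = 3.

3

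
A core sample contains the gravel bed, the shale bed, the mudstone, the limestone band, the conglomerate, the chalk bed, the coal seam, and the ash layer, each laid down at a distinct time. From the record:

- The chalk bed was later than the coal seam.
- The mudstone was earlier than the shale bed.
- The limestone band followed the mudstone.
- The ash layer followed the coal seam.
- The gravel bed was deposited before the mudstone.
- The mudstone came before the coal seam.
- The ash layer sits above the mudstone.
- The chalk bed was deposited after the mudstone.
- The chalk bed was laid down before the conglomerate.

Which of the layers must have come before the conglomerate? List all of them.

Directly stated before the conglomerate: the chalk bed.
The coal seam reaches the conglomerate via the coal seam → the chalk bed → the conglomerate.
The gravel bed reaches the conglomerate via the gravel bed → the mudstone → the chalk bed → the conglomerate.
The mudstone reaches the conglomerate via the mudstone → the chalk bed → the conglomerate.

the chalk bed, the coal seam, the gravel bed, the mudstone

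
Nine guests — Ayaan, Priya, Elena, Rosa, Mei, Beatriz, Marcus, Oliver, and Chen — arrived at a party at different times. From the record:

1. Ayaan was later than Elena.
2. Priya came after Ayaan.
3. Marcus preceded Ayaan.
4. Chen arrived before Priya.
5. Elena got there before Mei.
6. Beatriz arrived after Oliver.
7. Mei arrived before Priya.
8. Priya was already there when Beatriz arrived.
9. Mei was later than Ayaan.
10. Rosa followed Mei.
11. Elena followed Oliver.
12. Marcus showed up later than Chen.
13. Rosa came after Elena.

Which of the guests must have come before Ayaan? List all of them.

Chen, Elena, Marcus, Oliver

Directly stated before Ayaan: Elena and Marcus.
Chen reaches Ayaan via Chen → Marcus → Ayaan.
Oliver reaches Ayaan via Oliver → Elena → Ayaan.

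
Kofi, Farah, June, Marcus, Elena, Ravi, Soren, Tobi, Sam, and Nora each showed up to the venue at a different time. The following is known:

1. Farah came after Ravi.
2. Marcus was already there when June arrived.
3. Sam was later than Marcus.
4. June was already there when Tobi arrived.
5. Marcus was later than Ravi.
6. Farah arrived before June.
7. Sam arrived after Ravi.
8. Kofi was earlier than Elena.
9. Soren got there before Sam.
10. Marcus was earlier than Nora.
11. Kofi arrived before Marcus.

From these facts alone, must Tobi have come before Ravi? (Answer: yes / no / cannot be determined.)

no

Tracing the constraints gives Ravi → Farah → June → Tobi, so Ravi must come before Tobi.
That means Tobi cannot be before Ravi.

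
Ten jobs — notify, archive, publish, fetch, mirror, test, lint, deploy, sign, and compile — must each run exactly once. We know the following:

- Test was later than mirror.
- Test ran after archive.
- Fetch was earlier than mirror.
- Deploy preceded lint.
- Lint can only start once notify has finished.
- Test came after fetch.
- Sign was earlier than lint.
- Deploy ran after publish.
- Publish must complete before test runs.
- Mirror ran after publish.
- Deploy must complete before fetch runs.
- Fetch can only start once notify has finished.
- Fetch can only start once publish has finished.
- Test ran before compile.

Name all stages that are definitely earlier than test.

archive, deploy, fetch, mirror, notify, publish

Directly stated before test: archive, fetch, mirror, and publish.
Deploy reaches test via deploy → fetch → test.
Notify reaches test via notify → fetch → test.
No chain forces sign (or any of the others) ahead of test.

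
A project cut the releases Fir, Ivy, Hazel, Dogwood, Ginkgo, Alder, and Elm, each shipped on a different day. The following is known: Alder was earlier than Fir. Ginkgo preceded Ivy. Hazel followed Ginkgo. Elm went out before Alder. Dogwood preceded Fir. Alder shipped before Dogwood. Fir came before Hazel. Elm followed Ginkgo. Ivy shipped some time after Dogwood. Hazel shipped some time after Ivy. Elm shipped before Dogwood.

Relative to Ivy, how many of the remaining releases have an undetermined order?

1

Forced before Ivy: Alder, Dogwood, Elm, and Ginkgo; forced after Ivy: Hazel.
That leaves Fir with no forced order relative to Ivy — 1.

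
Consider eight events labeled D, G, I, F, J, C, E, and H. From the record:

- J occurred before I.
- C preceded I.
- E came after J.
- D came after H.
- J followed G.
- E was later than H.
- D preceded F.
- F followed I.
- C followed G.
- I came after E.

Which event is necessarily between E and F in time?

I

Tracing the constraints gives E → I → F, so I sits after E and before F.
No other event is forced both after E and before F.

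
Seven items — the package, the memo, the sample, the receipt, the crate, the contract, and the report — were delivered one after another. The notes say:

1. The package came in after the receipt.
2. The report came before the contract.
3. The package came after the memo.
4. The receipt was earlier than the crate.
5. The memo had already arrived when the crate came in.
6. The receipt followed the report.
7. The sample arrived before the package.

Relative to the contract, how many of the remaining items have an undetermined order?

Forced before the contract: the report.
That leaves the crate, the memo, the package, the receipt, and the sample with no forced order relative to the contract — 5.

5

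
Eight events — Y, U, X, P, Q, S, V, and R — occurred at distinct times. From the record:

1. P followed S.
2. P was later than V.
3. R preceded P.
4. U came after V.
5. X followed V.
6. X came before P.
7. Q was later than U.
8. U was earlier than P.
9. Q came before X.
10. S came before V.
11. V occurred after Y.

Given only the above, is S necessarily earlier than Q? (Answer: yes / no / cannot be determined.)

yes

Chain the constraints: S → V → U → Q. Each link is directly stated, so S comes before Q.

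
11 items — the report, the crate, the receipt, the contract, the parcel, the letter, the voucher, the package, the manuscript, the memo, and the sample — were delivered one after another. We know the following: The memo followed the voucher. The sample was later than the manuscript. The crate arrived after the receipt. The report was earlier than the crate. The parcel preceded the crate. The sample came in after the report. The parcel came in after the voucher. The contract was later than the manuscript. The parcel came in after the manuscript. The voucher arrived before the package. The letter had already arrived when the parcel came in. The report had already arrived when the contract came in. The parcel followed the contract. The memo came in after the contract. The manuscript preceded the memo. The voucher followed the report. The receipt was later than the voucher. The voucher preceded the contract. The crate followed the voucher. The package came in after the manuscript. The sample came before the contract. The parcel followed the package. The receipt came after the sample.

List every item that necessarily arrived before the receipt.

the manuscript, the report, the sample, the voucher

Directly stated before the receipt: the sample and the voucher.
The manuscript reaches the receipt via the manuscript → the sample → the receipt.
The report reaches the receipt via the report → the sample → the receipt.
No chain forces the parcel (or any of the others) ahead of the receipt.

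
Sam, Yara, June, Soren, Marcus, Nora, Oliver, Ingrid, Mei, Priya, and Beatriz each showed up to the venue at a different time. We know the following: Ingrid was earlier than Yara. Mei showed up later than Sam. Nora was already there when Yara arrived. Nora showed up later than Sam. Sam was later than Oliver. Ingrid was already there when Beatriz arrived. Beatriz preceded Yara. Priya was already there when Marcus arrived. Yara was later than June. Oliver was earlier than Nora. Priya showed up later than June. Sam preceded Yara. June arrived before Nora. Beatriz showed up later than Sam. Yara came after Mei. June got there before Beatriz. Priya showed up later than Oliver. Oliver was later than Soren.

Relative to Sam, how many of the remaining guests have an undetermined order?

4

Forced before Sam: Oliver and Soren; forced after Sam: Beatriz, Mei, Nora, and Yara.
That leaves Ingrid, June, Marcus, and Priya with no forced order relative to Sam — 4.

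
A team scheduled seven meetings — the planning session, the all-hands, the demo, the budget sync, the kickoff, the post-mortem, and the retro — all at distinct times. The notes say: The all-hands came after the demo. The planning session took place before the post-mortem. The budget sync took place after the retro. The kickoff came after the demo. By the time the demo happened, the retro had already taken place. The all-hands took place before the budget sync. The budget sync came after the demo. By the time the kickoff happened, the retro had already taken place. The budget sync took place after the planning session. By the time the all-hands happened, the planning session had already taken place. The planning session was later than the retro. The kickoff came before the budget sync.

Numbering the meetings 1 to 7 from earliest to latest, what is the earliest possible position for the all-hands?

The demo, the planning session, and the retro must all come before the all-hands — 3 forced predecessors.
Nothing else is forced ahead of the all-hands, so its earliest slot is position 3 + 1 = 4.

4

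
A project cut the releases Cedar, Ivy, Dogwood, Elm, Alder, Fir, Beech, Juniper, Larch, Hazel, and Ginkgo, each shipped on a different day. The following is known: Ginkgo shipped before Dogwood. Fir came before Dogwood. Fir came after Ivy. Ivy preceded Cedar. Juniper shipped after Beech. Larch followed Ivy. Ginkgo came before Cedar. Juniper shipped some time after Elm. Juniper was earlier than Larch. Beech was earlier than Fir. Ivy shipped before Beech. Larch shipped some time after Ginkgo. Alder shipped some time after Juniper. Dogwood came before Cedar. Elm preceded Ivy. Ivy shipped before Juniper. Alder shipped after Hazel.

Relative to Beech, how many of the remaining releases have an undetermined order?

2

Forced before Beech: Elm and Ivy; forced after Beech: Alder, Cedar, Dogwood, Fir, Juniper, and Larch.
That leaves Ginkgo and Hazel with no forced order relative to Beech — 2.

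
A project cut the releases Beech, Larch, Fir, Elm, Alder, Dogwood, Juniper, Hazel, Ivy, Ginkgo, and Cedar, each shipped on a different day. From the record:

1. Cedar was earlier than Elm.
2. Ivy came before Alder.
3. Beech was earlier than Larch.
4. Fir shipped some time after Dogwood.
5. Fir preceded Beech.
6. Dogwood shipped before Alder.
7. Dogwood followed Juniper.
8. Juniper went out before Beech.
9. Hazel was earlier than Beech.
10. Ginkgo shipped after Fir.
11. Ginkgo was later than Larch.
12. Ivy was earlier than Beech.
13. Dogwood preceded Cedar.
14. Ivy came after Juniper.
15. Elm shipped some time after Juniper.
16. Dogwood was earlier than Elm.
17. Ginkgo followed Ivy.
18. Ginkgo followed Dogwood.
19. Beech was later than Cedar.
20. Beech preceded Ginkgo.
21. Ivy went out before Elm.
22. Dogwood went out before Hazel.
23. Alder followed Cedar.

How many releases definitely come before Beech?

Directly stated before Beech: Cedar, Fir, Hazel, Ivy, and Juniper.
Dogwood reaches Beech via Dogwood → Fir → Beech.
No chain forces Elm (or any of the others) ahead of Beech.
That's Cedar, Dogwood, Fir, Hazel, Ivy, and Juniper — 6 in all.

6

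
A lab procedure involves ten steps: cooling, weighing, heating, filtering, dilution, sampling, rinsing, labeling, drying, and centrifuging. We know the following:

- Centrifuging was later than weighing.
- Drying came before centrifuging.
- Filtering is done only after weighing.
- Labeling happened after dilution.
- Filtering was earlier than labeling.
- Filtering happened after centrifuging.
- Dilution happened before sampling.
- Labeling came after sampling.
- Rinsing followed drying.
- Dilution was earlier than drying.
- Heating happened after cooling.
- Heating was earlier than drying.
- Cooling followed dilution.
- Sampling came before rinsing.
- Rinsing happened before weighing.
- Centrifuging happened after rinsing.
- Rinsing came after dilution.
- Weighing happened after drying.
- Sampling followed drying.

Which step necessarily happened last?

Every other step has a chain of constraints placing it before labeling, so labeling is last.

labeling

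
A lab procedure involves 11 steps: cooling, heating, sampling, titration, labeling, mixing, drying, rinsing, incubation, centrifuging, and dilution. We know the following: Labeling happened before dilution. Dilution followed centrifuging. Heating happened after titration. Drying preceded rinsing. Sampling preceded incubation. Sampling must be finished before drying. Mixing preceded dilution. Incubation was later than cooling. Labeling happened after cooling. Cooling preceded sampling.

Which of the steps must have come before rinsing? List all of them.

Directly stated before rinsing: drying.
Cooling reaches rinsing via cooling → sampling → drying → rinsing.
Sampling reaches rinsing via sampling → drying → rinsing.

cooling, drying, sampling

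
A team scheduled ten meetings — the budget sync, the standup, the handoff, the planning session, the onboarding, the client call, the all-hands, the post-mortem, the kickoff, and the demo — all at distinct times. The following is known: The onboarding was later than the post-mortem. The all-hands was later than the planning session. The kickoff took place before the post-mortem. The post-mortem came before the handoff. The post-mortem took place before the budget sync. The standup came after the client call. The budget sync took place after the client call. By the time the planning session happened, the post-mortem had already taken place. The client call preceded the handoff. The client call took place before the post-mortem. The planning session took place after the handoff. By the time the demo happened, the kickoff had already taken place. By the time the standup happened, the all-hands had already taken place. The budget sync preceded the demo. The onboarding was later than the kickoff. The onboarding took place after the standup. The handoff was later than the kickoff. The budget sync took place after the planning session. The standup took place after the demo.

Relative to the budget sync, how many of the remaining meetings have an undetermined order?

1

Forced before the budget sync: the client call, the handoff, the kickoff, the planning session, and the post-mortem; forced after the budget sync: the demo, the onboarding, and the standup.
That leaves the all-hands with no forced order relative to the budget sync — 1.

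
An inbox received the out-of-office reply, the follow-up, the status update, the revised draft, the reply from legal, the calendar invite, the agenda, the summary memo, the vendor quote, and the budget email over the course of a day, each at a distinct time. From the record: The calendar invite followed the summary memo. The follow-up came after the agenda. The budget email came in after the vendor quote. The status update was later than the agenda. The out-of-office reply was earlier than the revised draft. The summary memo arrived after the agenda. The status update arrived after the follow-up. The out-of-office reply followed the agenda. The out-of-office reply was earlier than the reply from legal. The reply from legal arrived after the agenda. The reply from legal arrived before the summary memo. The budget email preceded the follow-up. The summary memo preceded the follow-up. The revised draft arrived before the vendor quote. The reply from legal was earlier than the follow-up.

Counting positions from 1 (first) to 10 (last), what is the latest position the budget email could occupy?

The budget email must come before the follow-up and the status update — 2 messages forced after it.
Everything else can be placed before the budget email in some valid order, so the budget email can sit as late as position 10 − 2 = 8.

8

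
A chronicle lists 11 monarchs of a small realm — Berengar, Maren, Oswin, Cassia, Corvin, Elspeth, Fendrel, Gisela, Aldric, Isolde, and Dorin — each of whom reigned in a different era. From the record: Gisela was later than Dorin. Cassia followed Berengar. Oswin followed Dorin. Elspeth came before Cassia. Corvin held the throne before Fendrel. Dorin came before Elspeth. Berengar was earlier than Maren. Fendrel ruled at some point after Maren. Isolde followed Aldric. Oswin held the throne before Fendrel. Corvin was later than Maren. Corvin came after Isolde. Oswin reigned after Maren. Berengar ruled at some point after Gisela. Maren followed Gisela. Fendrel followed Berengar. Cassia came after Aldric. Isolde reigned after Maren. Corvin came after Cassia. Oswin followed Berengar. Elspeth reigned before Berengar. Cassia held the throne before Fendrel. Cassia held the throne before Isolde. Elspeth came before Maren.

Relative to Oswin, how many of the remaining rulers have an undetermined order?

Forced before Oswin: Berengar, Dorin, Elspeth, Gisela, and Maren; forced after Oswin: Fendrel.
That leaves Aldric, Cassia, Corvin, and Isolde with no forced order relative to Oswin — 4.

4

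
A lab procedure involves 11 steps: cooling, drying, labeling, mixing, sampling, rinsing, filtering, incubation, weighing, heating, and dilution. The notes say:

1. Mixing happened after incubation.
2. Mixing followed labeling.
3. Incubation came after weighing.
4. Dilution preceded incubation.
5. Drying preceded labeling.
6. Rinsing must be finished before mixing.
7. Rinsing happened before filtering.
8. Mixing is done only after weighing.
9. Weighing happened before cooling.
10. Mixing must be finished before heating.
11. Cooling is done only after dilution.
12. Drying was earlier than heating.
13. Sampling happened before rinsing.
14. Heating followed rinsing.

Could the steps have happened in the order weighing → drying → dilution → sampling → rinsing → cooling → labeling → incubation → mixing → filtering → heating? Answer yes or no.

yes

Check each stated constraint against the proposed order — e.g. weighing is ahead of mixing; drying is ahead of heating. Every pair is in the required order; nothing is violated.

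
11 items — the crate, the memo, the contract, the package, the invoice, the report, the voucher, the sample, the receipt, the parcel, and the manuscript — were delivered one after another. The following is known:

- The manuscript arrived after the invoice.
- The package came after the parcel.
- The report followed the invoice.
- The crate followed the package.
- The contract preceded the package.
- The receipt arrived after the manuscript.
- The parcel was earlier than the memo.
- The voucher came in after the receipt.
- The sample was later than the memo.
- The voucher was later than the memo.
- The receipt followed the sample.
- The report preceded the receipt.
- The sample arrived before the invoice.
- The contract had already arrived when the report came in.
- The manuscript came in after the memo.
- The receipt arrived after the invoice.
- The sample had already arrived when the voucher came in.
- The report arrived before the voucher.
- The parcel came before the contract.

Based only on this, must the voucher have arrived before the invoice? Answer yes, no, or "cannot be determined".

no

Tracing the constraints gives the invoice → the report → the voucher, so the invoice must come before the voucher.
That means the voucher cannot be before the invoice.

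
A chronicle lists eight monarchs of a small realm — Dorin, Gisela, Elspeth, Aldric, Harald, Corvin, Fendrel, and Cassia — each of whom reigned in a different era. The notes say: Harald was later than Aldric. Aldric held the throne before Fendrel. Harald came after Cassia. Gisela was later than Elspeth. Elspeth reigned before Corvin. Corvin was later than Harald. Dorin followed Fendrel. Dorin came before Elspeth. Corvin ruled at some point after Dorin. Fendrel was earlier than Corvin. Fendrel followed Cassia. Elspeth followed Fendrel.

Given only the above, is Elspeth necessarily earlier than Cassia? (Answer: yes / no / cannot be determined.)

Tracing the constraints gives Cassia → Fendrel → Elspeth, so Cassia must come before Elspeth.
That means Elspeth cannot be before Cassia.

no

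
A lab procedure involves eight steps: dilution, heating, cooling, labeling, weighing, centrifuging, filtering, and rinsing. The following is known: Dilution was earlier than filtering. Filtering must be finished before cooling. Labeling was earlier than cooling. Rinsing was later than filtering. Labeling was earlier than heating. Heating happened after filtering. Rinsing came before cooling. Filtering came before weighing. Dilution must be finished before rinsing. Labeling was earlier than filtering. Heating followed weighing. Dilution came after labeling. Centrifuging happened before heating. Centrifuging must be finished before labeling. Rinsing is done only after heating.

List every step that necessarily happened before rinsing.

Directly stated before rinsing: dilution, filtering, and heating.
Centrifuging reaches rinsing via centrifuging → heating → rinsing.
Labeling reaches rinsing via labeling → filtering → rinsing.
Weighing reaches rinsing via weighing → heating → rinsing.
No chain forces cooling ahead of rinsing.

centrifuging, dilution, filtering, heating, labeling, weighing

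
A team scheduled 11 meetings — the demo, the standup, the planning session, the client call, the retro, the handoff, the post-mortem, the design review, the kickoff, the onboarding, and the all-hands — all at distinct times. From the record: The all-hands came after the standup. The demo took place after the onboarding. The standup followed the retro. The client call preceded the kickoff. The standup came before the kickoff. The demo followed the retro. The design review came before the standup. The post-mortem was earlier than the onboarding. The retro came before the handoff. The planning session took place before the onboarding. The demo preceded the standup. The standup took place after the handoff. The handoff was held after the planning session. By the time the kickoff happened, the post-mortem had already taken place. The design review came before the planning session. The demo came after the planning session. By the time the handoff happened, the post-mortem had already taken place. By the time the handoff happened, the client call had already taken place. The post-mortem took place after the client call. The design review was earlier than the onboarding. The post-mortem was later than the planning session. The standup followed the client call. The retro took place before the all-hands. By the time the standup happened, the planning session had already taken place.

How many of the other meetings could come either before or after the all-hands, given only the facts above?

1

Forced before the all-hands: the client call, the demo, the design review, the handoff, the onboarding, the planning session, the post-mortem, the retro, and the standup.
That leaves the kickoff with no forced order relative to the all-hands — 1.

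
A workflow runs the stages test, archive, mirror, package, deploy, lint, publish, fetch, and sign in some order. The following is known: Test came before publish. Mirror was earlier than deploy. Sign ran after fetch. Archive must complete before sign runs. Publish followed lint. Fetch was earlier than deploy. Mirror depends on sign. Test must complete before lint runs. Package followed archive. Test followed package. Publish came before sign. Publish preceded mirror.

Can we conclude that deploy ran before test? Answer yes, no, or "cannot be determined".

no

Tracing the constraints gives test → publish → mirror → deploy, so test must come before deploy.
That means deploy cannot be before test.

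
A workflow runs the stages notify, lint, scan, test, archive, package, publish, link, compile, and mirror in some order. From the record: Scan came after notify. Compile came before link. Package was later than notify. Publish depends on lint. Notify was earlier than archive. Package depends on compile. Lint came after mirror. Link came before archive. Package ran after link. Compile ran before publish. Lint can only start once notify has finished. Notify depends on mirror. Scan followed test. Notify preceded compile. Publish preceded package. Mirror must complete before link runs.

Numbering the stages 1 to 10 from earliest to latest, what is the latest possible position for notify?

Notify must come before archive, compile, link, lint, package, publish, and scan — 7 stages forced after it.
Everything else can be placed before notify in some valid order, so notify can sit as late as position 10 − 7 = 3.

3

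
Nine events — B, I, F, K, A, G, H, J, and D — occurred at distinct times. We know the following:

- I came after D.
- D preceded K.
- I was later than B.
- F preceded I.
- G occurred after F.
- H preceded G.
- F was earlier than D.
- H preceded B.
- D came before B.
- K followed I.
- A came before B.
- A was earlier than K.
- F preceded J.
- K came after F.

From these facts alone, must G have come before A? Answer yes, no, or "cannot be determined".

cannot be determined

No chain of stated constraints runs from G to A, and none runs from A to G either.
So the relative order of G and A is not fixed by the given facts.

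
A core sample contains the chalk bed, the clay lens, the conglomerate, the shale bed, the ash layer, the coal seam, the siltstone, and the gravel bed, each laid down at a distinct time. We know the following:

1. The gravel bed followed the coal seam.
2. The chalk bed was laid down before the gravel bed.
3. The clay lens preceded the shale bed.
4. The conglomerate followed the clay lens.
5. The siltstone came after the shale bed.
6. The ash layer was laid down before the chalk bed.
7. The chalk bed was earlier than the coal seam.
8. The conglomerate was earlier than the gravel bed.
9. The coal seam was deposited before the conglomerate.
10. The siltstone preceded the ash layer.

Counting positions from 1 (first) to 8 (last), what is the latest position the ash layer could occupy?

4

The ash layer must come before the chalk bed, the coal seam, the conglomerate, and the gravel bed — 4 layers forced after it.
Everything else can be placed before the ash layer in some valid order, so the ash layer can sit as late as position 8 − 4 = 4.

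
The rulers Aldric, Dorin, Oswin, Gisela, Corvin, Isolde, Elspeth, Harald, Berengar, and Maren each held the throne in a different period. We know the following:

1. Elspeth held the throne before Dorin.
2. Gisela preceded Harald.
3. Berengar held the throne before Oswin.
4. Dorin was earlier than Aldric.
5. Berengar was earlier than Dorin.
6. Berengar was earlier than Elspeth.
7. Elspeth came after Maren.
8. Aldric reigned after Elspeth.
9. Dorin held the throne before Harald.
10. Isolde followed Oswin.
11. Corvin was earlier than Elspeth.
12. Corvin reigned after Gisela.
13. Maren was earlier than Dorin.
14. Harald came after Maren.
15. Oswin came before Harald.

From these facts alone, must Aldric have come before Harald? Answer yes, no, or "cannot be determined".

cannot be determined

No chain of stated constraints runs from Aldric to Harald, and none runs from Harald to Aldric either.
So the relative order of Aldric and Harald is not fixed by the given facts.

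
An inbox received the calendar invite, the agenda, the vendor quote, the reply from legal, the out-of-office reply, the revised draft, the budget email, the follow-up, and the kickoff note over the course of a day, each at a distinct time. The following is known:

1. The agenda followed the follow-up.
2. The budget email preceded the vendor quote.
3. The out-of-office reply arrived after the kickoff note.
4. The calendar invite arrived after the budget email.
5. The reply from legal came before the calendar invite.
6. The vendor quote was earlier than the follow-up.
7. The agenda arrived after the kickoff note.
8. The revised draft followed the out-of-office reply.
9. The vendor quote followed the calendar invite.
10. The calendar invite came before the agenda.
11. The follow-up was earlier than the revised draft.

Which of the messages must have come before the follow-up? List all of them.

the budget email, the calendar invite, the reply from legal, the vendor quote

Directly stated before the follow-up: the vendor quote.
The budget email reaches the follow-up via the budget email → the vendor quote → the follow-up.
The calendar invite reaches the follow-up via the calendar invite → the vendor quote → the follow-up.
The reply from legal reaches the follow-up via the reply from legal → the calendar invite → the vendor quote → the follow-up.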